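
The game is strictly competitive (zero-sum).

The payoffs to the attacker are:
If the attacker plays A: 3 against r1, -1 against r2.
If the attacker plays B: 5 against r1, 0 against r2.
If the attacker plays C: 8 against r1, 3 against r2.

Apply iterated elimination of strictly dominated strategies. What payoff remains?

Column r1 is strictly dominated by r2 for the defender (-1<3, 0<5, 3<8); eliminate r1.
Row A is strictly dominated by row B (0>-1); eliminate A.
Row B is strictly dominated by row C (3>0); eliminate B.
Only (C, r2) remains, with payoff 3.

3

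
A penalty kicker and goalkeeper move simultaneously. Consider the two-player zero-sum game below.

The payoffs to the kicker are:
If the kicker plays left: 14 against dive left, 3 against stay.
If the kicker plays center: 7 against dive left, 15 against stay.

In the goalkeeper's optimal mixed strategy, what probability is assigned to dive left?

Row minima are 3 and 7, so the kicker's maximin is 7; column maxima are 14 and 15, so the goalkeeper's minimax is 14. These differ, so the equilibrium is in mixed strategies.
Let the goalkeeper play dive left with probability q. The kicker is indifferent when 14q + 3(1−q) = 7q + 15(1−q), giving q = 12/19.

12/19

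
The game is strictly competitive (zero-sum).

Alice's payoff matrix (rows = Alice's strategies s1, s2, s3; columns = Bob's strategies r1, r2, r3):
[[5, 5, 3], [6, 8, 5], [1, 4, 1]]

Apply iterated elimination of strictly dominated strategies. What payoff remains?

5

Row s1 is strictly dominated by row s2 (6>5, 8>5, 5>3); eliminate s1.
Column r2 is strictly dominated by r1 for Bob (6<8, 1<4); eliminate r2.
Row s3 is strictly dominated by row s2 (6>1, 5>1); eliminate s3.
Column r1 is strictly dominated by r3 for Bob (5<6); eliminate r1.
Only (s2, r3) remains, with payoff 5.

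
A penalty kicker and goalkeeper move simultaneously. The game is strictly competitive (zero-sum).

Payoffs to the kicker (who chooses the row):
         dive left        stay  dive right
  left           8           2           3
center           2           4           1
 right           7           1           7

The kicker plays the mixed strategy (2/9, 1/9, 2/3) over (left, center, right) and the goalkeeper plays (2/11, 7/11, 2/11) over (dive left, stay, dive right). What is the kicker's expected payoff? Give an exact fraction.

Against (2/11, 7/11, 2/11), each row's expected payoff is left: 36/11; center: 34/11; right: 35/11.
Taking the (2/9, 1/9, 2/3)-weighted average: (2/9)·(36/11) + (1/9)·(34/11) + (2/3)·(35/11) = 316/99.

316/99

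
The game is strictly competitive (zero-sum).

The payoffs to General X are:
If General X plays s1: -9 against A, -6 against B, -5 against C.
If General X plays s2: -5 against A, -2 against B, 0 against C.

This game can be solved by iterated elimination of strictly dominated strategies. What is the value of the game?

Row s1 is strictly dominated by row s2 (-5>-9, -2>-6, 0>-5); eliminate s1.
Column C is strictly dominated by A for General Y (-5<0); eliminate C.
Column B is strictly dominated by A for General Y (-5<-2); eliminate B.
Only (s2, A) remains, with payoff -5.

-5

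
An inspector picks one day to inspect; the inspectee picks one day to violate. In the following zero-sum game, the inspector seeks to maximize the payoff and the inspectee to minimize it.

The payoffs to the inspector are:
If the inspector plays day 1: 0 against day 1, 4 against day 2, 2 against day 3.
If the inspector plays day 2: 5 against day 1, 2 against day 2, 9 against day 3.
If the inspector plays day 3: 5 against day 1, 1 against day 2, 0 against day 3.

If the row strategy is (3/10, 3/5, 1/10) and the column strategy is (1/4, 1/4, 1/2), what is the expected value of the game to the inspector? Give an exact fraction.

Against (1/4, 1/4, 1/2), each row's expected payoff is day 1: 2; day 2: 25/4; day 3: 3/2.
Taking the (3/10, 3/5, 1/10)-weighted average: (3/10)·(2) + (3/5)·(25/4) + (1/10)·(3/2) = 9/2.

9/2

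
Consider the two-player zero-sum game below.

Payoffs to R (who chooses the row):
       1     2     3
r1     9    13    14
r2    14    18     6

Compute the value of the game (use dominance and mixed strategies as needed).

Column 2 is strictly dominated by 1 for C (it gives R more in every row).
The remaining 2×2 game on (r1, r2) × (1, 3) has no saddle point. Let R play r1 with probability p; indifference gives 9p + 14(1−p) = 14p + 6(1−p), so p = 8/13.
Similarly C's optimal q on 1 is 8/13, and the value is 9·(8/13) + (14)·(5/13) = 142/13.

142/13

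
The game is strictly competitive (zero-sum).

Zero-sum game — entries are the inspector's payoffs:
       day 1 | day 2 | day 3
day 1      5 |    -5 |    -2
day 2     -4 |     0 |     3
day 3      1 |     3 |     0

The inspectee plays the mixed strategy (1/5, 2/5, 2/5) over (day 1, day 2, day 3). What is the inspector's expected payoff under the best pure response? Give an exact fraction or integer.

7/5

day 1: (5)·(1/5) + (-5)·(2/5) + (-2)·(2/5) = -9/5.
day 2: (-4)·(1/5) + (0)·(2/5) + (3)·(2/5) = 2/5.
day 3: (1)·(1/5) + (3)·(2/5) + (0)·(2/5) = 7/5.
The best pure response is day 3 with expected payoff 7/5.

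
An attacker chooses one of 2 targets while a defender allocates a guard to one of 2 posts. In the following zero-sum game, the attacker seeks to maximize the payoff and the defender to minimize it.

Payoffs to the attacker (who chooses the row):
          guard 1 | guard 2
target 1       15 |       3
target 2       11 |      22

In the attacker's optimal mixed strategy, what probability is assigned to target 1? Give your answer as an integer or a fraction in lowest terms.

11/23

Row minima are 3 and 11, so the attacker's maximin is 11; column maxima are 15 and 22, so the defender's minimax is 15. These differ, so the equilibrium is in mixed strategies.
Let the attacker play target 1 with probability p. The defender is indifferent when 15p + 11(1−p) = 3p + 22(1−p), giving p = 11/23.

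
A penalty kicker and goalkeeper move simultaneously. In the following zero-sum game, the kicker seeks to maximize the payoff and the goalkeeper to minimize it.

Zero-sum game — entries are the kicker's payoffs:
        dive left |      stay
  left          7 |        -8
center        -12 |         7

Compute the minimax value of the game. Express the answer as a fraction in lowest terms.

-47/34

Row minima are -8 and -12, so the kicker's maximin is -8; column maxima are 7 and 7, so the goalkeeper's minimax is 7. These differ, so the equilibrium is in mixed strategies.
Let the kicker play left with probability p. The goalkeeper is indifferent when 7p − 12(1−p) = −8p + 7(1−p), giving p = 19/34.
Let the goalkeeper play dive left with probability q. The kicker is indifferent when 7q − 8(1−q) = −12q + 7(1−q), giving q = 15/34.
The value is 7·(15/34) + (-8)·(19/34) = -47/34.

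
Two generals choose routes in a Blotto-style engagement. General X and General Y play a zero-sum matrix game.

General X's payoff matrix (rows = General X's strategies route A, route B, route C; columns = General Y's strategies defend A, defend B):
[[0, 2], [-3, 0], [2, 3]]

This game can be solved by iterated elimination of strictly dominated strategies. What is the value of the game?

Column defend B is strictly dominated by defend A for General Y (0<2, -3<0, 2<3); eliminate defend B.
Row route A is strictly dominated by row route C (2>0); eliminate route A.
Row route B is strictly dominated by row route C (2>-3); eliminate route B.
Only (route C, defend A) remains, with payoff 2.

2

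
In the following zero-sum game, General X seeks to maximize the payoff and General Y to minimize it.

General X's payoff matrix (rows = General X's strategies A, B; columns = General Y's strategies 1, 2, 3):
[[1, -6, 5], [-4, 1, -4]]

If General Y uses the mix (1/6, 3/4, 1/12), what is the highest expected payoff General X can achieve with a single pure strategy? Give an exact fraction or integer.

-1/4

A: (1)·(1/6) + (-6)·(3/4) + (5)·(1/12) = -47/12.
B: (-4)·(1/6) + (1)·(3/4) + (-4)·(1/12) = -1/4.
The best pure response is B with expected payoff -1/4.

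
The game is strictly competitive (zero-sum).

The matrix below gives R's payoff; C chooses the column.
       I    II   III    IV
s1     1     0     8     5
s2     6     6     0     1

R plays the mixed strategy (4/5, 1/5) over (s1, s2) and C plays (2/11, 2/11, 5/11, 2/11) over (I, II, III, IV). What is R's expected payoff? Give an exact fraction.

234/55

Against (2/11, 2/11, 5/11, 2/11), each row's expected payoff is s1: 52/11; s2: 26/11.
Taking the (4/5, 1/5)-weighted average: (4/5)·(52/11) + (1/5)·(26/11) = 234/55.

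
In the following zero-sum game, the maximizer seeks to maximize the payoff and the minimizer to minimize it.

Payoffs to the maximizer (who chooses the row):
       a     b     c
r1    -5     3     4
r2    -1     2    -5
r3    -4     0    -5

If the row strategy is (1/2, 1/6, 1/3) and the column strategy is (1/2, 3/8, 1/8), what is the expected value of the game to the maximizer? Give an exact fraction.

-11/8

Against (1/2, 3/8, 1/8), each row's expected payoff is r1: -7/8; r2: -3/8; r3: -21/8.
Taking the (1/2, 1/6, 1/3)-weighted average: (1/2)·(-7/8) + (1/6)·(-3/8) + (1/3)·(-21/8) = -11/8.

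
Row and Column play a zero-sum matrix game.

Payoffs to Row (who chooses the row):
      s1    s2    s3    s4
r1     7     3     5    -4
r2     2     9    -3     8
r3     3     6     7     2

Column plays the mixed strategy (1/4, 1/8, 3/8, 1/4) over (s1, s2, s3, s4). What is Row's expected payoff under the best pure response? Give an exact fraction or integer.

37/8

r1: (7)·(1/4) + (3)·(1/8) + (5)·(3/8) + (-4)·(1/4) = 3.
r2: (2)·(1/4) + (9)·(1/8) + (-3)·(3/8) + (8)·(1/4) = 5/2.
r3: (3)·(1/4) + (6)·(1/8) + (7)·(3/8) + (2)·(1/4) = 37/8.
The best pure response is r3 with expected payoff 37/8.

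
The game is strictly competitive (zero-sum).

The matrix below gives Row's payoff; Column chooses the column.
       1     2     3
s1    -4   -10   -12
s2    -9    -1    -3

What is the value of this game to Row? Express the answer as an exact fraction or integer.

Column 2 is strictly dominated by 3 for Column (it gives Row more in every row).
The remaining 2×2 game on (s1, s2) × (1, 3) has no saddle point. Let Row play s1 with probability p; indifference gives −4p − 9(1−p) = −12p − 3(1−p), so p = 3/7.
Similarly Column's optimal q on 1 is 9/14, and the value is -4·(9/14) + (-12)·(5/14) = -48/7.

-48/7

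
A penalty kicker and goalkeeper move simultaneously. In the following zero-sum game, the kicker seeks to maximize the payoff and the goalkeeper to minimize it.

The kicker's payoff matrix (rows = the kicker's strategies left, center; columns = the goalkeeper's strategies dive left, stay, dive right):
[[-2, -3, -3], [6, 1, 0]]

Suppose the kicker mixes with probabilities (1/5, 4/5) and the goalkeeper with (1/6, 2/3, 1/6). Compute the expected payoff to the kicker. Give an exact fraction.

23/30

Against (1/6, 2/3, 1/6), each row's expected payoff is left: -17/6; center: 5/3.
Taking the (1/5, 4/5)-weighted average: (1/5)·(-17/6) + (4/5)·(5/3) = 23/30.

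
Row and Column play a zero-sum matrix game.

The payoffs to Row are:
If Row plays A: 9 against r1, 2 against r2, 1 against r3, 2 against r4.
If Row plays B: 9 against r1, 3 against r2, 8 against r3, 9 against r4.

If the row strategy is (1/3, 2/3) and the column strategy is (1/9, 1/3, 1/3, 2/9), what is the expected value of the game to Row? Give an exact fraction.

142/27

Against (1/9, 1/3, 1/3, 2/9), each row's expected payoff is A: 22/9; B: 20/3.
Taking the (1/3, 2/3)-weighted average: (1/3)·(22/9) + (2/3)·(20/3) = 142/27.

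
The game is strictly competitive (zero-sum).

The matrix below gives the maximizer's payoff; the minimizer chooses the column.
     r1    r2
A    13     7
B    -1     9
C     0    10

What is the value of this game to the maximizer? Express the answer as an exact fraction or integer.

65/8

Row B is strictly dominated by row C, so the maximizer never plays it.
The remaining 2×2 game on (A, C) × (r1, r2) has no saddle point. Let the maximizer play A with probability p; indifference gives 13p = 7p + 10(1−p), so p = 5/8.
Similarly the minimizer's optimal q on r1 is 3/16, and the value is 13·(3/16) + (7)·(13/16) = 65/8.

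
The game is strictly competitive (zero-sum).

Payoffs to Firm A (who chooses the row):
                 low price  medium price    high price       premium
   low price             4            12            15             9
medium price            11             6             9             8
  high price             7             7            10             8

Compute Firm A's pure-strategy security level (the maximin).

7

The worst-case payoff for each row is low price: 4, medium price: 6, high price: 7.
The best of these is 7.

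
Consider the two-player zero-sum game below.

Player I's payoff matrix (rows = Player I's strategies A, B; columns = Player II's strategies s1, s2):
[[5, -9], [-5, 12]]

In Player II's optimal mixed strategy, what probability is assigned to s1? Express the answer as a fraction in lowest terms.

Row minima are -9 and -5, so Player I's maximin is -5; column maxima are 5 and 12, so Player II's minimax is 5. These differ, so the equilibrium is in mixed strategies.
Let Player II play s1 with probability q. Player I is indifferent when 5q − 9(1−q) = −5q + 12(1−q), giving q = 21/31.

21/31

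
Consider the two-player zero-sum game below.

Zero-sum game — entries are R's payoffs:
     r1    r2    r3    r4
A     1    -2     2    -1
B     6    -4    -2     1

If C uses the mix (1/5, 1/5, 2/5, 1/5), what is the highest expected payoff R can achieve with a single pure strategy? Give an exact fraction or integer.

2/5

A: (1)·(1/5) + (-2)·(1/5) + (2)·(2/5) + (-1)·(1/5) = 2/5.
B: (6)·(1/5) + (-4)·(1/5) + (-2)·(2/5) + (1)·(1/5) = -1/5.
The best pure response is A with expected payoff 2/5.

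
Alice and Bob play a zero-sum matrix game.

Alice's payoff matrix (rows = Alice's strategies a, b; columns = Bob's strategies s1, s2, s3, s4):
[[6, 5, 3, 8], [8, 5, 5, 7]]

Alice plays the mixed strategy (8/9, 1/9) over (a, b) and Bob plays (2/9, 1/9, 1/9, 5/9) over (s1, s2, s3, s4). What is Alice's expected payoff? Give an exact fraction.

Against (2/9, 1/9, 1/9, 5/9), each row's expected payoff is a: 20/3; b: 61/9.
Taking the (8/9, 1/9)-weighted average: (8/9)·(20/3) + (1/9)·(61/9) = 541/81.

541/81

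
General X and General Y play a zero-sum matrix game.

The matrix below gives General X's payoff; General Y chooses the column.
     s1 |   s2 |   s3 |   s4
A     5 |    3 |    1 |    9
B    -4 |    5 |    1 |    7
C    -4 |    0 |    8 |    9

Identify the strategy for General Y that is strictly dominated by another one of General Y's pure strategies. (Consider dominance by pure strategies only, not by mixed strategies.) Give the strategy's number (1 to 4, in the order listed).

General Y prefers columns that give General X less. Compare s4 with s1: 5 < 9, -4 < 7, -4 < 9.
So s1 strictly dominates s4 for General Y; s4 is strictly dominated.

4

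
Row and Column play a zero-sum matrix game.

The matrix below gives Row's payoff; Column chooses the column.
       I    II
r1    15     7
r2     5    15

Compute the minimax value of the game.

Row minima are 7 and 5, so Row's maximin is 7; column maxima are 15 and 15, so Column's minimax is 15. These differ, so the equilibrium is in mixed strategies.
Let Row play r1 with probability p. Column is indifferent when 15p + 5(1−p) = 7p + 15(1−p), giving p = 5/9.
Let Column play I with probability q. Row is indifferent when 15q + 7(1−q) = 5q + 15(1−q), giving q = 4/9.
The value is 15·(4/9) + (7)·(5/9) = 95/9.

95/9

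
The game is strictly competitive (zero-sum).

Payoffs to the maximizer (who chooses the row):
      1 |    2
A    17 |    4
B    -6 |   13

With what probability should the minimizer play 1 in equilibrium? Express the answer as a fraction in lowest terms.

Row minima are 4 and -6, so the maximizer's maximin is 4; column maxima are 17 and 13, so the minimizer's minimax is 13. These differ, so the equilibrium is in mixed strategies.
Let the minimizer play 1 with probability q. The maximizer is indifferent when 17q + 4(1−q) = −6q + 13(1−q), giving q = 9/32.

9/32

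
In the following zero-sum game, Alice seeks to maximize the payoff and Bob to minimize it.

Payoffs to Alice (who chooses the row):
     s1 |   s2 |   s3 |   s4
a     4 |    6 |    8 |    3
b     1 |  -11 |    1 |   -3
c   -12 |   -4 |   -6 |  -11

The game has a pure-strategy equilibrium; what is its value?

Row minima: 3, -11, -12 → Alice's maximin is 3.
Column maxima: 4, 6, 8, 3 → Bob's minimax is 3.
They coincide at (a, s4), so the value is 3.

3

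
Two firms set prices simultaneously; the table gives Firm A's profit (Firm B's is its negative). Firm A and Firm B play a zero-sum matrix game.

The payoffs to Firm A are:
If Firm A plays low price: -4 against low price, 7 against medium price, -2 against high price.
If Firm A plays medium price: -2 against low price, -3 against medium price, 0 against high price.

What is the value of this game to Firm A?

Column high price is strictly dominated by low price for Firm B (it gives Firm A more in every row).
The remaining 2×2 game on (low price, medium price) × (low price, medium price) has no saddle point. Let Firm A play low price with probability p; indifference gives −4p − 2(1−p) = 7p − 3(1−p), so p = 1/12.
Similarly Firm B's optimal q on low price is 5/6, and the value is -4·(5/6) + (7)·(1/6) = -13/6.

-13/6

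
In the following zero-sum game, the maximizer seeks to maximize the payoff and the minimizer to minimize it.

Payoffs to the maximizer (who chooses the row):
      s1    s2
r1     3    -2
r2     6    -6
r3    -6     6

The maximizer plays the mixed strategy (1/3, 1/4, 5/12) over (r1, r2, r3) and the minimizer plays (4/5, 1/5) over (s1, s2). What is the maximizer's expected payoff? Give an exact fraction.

Against (4/5, 1/5), each row's expected payoff is r1: 2; r2: 18/5; r3: -18/5.
Taking the (1/3, 1/4, 5/12)-weighted average: (1/3)·(2) + (1/4)·(18/5) + (5/12)·(-18/5) = 1/15.

1/15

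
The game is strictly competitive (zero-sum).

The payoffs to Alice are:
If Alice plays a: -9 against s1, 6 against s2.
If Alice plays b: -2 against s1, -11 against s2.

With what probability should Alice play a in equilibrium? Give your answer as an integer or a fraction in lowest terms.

Row minima are -9 and -11, so Alice's maximin is -9; column maxima are -2 and 6, so Bob's minimax is -2. These differ, so the equilibrium is in mixed strategies.
Let Alice play a with probability p. Bob is indifferent when −9p − 2(1−p) = 6p − 11(1−p), giving p = 3/8.

3/8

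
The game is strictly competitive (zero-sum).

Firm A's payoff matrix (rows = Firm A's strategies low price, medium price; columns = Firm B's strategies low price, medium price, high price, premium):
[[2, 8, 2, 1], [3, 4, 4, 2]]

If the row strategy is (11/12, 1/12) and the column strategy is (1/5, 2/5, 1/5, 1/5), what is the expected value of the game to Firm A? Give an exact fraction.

Against (1/5, 2/5, 1/5, 1/5), each row's expected payoff is low price: 21/5; medium price: 17/5.
Taking the (11/12, 1/12)-weighted average: (11/12)·(21/5) + (1/12)·(17/5) = 62/15.

62/15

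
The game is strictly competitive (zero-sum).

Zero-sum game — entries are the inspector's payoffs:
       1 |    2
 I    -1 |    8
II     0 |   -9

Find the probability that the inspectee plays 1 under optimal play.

17/18

Row minima are -1 and -9, so the inspector's maximin is -1; column maxima are 0 and 8, so the inspectee's minimax is 0. These differ, so the equilibrium is in mixed strategies.
Let the inspectee play 1 with probability q. The inspector is indifferent when −q + 8(1−q) = −9(1−q), giving q = 17/18.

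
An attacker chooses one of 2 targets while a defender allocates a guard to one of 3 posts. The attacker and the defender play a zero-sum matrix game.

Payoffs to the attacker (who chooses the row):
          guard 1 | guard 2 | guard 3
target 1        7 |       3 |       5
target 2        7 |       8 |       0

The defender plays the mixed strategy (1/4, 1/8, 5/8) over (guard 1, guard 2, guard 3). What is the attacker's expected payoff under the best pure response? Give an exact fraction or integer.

21/4

target 1: (7)·(1/4) + (3)·(1/8) + (5)·(5/8) = 21/4.
target 2: (7)·(1/4) + (8)·(1/8) + (0)·(5/8) = 11/4.
The best pure response is target 1 with expected payoff 21/4.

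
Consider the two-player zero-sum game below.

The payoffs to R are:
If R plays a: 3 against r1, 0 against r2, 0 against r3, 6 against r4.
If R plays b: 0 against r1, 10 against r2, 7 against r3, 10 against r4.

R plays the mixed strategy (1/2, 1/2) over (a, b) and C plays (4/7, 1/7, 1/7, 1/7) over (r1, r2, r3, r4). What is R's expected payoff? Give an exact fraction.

45/14

Against (4/7, 1/7, 1/7, 1/7), each row's expected payoff is a: 18/7; b: 27/7.
Taking the (1/2, 1/2)-weighted average: (1/2)·(18/7) + (1/2)·(27/7) = 45/14.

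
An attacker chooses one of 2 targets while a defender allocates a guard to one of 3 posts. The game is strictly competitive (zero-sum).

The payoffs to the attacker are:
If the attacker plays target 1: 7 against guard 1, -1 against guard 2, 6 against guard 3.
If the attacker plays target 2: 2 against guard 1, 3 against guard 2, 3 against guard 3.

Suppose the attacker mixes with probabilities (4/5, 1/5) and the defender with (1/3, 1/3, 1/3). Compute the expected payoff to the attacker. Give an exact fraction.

Against (1/3, 1/3, 1/3), each row's expected payoff is target 1: 4; target 2: 8/3.
Taking the (4/5, 1/5)-weighted average: (4/5)·(4) + (1/5)·(8/3) = 56/15.

56/15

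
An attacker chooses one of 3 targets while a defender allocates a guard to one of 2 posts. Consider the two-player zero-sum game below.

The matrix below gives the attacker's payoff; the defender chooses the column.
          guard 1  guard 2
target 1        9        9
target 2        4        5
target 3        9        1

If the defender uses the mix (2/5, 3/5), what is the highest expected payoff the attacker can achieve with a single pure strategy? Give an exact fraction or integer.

target 1: (9)·(2/5) + (9)·(3/5) = 9.
target 2: (4)·(2/5) + (5)·(3/5) = 23/5.
target 3: (9)·(2/5) + (1)·(3/5) = 21/5.
The best pure response is target 1 with expected payoff 9.

9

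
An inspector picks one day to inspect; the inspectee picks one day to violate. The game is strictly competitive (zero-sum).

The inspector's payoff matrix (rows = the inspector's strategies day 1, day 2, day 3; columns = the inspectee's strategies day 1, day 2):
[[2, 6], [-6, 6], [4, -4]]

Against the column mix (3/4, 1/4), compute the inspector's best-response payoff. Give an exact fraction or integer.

day 1: (2)·(3/4) + (6)·(1/4) = 3.
day 2: (-6)·(3/4) + (6)·(1/4) = -3.
day 3: (4)·(3/4) + (-4)·(1/4) = 2.
The best pure response is day 1 with expected payoff 3.

3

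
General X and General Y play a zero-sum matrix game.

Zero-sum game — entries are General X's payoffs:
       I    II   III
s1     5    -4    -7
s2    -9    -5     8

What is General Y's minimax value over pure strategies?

-4

The worst case (largest entry) in each column is I: 5, II: -4, III: 8.
The best (smallest) of these is -4.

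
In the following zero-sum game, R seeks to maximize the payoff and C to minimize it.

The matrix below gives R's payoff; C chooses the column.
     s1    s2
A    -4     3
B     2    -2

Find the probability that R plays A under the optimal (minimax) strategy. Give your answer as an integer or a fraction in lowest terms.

Row minima are -4 and -2, so R's maximin is -2; column maxima are 2 and 3, so C's minimax is 2. These differ, so the equilibrium is in mixed strategies.
Let R play A with probability p. C is indifferent when −4p + 2(1−p) = 3p − 2(1−p), giving p = 4/11.

4/11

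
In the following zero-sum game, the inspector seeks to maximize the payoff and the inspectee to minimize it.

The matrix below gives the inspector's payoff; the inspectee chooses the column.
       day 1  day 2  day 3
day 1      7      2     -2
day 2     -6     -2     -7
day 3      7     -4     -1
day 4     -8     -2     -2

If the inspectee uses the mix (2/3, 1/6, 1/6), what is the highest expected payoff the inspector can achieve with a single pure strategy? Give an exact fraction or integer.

14/3

day 1: (7)·(2/3) + (2)·(1/6) + (-2)·(1/6) = 14/3.
day 2: (-6)·(2/3) + (-2)·(1/6) + (-7)·(1/6) = -11/2.
day 3: (7)·(2/3) + (-4)·(1/6) + (-1)·(1/6) = 23/6.
day 4: (-8)·(2/3) + (-2)·(1/6) + (-2)·(1/6) = -6.
The best pure response is day 1 with expected payoff 14/3.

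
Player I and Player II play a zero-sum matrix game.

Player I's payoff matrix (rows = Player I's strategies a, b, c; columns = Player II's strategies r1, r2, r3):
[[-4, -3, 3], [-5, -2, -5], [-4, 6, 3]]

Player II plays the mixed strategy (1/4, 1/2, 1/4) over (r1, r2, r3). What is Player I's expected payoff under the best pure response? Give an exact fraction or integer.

11/4

a: (-4)·(1/4) + (-3)·(1/2) + (3)·(1/4) = -7/4.
b: (-5)·(1/4) + (-2)·(1/2) + (-5)·(1/4) = -7/2.
c: (-4)·(1/4) + (6)·(1/2) + (3)·(1/4) = 11/4.
The best pure response is c with expected payoff 11/4.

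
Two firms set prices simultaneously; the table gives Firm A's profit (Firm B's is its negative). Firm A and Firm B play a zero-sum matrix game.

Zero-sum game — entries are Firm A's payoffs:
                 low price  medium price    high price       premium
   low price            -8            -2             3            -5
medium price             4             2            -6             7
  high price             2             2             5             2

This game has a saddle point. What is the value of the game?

Row minima: -8, -6, 2 → Firm A's maximin is 2.
Column maxima: 4, 2, 5, 7 → Firm B's minimax is 2.
They coincide at (high price, medium price), so the value is 2.

2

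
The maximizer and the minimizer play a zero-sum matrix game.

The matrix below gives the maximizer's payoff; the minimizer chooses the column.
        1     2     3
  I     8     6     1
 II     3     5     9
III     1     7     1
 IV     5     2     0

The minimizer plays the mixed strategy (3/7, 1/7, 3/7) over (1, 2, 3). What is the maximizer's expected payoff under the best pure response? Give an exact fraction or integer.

I: (8)·(3/7) + (6)·(1/7) + (1)·(3/7) = 33/7.
II: (3)·(3/7) + (5)·(1/7) + (9)·(3/7) = 41/7.
III: (1)·(3/7) + (7)·(1/7) + (1)·(3/7) = 13/7.
IV: (5)·(3/7) + (2)·(1/7) + (0)·(3/7) = 17/7.
The best pure response is II with expected payoff 41/7.

41/7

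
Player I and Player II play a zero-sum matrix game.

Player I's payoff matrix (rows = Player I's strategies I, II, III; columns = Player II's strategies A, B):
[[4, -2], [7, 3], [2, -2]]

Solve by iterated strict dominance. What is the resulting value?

3

Column A is strictly dominated by B for Player II (-2<4, 3<7, -2<2); eliminate A.
Row I is strictly dominated by row II (3>-2); eliminate I.
Row III is strictly dominated by row II (3>-2); eliminate III.
Only (II, B) remains, with payoff 3.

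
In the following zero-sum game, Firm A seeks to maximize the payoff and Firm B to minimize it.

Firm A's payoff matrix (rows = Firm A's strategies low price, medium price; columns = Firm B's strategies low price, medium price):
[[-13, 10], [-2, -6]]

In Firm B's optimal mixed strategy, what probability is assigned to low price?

Row minima are -13 and -6, so Firm A's maximin is -6; column maxima are -2 and 10, so Firm B's minimax is -2. These differ, so the equilibrium is in mixed strategies.
Let Firm B play low price with probability q. Firm A is indifferent when −13q + 10(1−q) = −2q − 6(1−q), giving q = 16/27.

16/27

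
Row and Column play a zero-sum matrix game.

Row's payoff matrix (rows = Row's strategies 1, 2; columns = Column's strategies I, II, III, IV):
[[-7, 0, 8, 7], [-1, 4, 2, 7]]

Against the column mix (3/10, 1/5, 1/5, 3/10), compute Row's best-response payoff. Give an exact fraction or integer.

1: (-7)·(3/10) + (0)·(1/5) + (8)·(1/5) + (7)·(3/10) = 8/5.
2: (-1)·(3/10) + (4)·(1/5) + (2)·(1/5) + (7)·(3/10) = 3.
The best pure response is 2 with expected payoff 3.

3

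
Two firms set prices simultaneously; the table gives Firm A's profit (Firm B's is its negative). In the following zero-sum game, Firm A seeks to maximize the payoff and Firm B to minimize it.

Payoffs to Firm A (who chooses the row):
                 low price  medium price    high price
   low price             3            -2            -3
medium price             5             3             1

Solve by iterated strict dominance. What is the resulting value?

1

Row low price is strictly dominated by row medium price (5>3, 3>-2, 1>-3); eliminate low price.
Column low price is strictly dominated by medium price for Firm B (3<5); eliminate low price.
Column medium price is strictly dominated by high price for Firm B (1<3); eliminate medium price.
Only (medium price, high price) remains, with payoff 1.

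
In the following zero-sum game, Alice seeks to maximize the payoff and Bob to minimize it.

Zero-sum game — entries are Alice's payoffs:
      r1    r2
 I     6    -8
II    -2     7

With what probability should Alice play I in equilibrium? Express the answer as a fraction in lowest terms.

9/23

Row minima are -8 and -2, so Alice's maximin is -2; column maxima are 6 and 7, so Bob's minimax is 6. These differ, so the equilibrium is in mixed strategies.
Let Alice play I with probability p. Bob is indifferent when 6p − 2(1−p) = −8p + 7(1−p), giving p = 9/23.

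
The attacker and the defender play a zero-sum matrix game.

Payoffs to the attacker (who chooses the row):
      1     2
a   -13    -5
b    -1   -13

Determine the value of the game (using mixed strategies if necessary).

Row minima are -13 and -13, so the attacker's maximin is -13; column maxima are -1 and -5, so the defender's minimax is -5. These differ, so the equilibrium is in mixed strategies.
Let the attacker play a with probability p. The defender is indifferent when −13p − (1−p) = −5p − 13(1−p), giving p = 3/5.
Let the defender play 1 with probability q. The attacker is indifferent when −13q − 5(1−q) = −q − 13(1−q), giving q = 2/5.
The value is -13·(2/5) + (-5)·(3/5) = -41/5.

-41/5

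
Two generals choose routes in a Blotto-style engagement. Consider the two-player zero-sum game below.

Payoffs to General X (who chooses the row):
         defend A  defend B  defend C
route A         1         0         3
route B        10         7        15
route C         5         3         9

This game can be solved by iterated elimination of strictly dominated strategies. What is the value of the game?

7

Row route A is strictly dominated by row route B (10>1, 7>0, 15>3); eliminate route A.
Column defend C is strictly dominated by defend A for General Y (10<15, 5<9); eliminate defend C.
Row route C is strictly dominated by row route B (10>5, 7>3); eliminate route C.
Column defend A is strictly dominated by defend B for General Y (7<10); eliminate defend A.
Only (route B, defend B) remains, with payoff 7.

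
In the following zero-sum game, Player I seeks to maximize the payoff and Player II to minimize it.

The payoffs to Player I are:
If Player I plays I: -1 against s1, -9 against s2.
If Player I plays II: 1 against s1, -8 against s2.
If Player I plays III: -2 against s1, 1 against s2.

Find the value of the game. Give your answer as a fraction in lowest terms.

Row I is strictly dominated by row II, so Player I never plays it.
The remaining 2×2 game on (II, III) × (s1, s2) has no saddle point. Let Player I play II with probability p; indifference gives p − 2(1−p) = −8p + (1−p), so p = 1/4.
Similarly Player II's optimal q on s1 is 3/4, and the value is 1·(3/4) + (-8)·(1/4) = -5/4.

-5/4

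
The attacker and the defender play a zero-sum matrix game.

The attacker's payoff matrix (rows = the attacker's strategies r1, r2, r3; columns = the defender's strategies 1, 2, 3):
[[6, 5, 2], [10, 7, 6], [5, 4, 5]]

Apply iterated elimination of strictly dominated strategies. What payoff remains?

6

Row r3 is strictly dominated by row r2 (10>5, 7>4, 6>5); eliminate r3.
Column 1 is strictly dominated by 2 for the defender (5<6, 7<10); eliminate 1.
Column 2 is strictly dominated by 3 for the defender (2<5, 6<7); eliminate 2.
Row r1 is strictly dominated by row r2 (6>2); eliminate r1.
Only (r2, 3) remains, with payoff 6.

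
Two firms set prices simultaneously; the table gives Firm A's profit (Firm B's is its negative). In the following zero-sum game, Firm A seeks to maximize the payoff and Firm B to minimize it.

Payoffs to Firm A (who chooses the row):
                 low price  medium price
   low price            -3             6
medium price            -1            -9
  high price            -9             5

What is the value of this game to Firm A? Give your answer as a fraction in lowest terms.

Row high price is strictly dominated by row low price, so Firm A never plays it.
The remaining 2×2 game on (low price, medium price) × (low price, medium price) has no saddle point. Let Firm A play low price with probability p; indifference gives −3p − (1−p) = 6p − 9(1−p), so p = 8/17.
Similarly Firm B's optimal q on low price is 15/17, and the value is -3·(15/17) + (6)·(2/17) = -33/17.

-33/17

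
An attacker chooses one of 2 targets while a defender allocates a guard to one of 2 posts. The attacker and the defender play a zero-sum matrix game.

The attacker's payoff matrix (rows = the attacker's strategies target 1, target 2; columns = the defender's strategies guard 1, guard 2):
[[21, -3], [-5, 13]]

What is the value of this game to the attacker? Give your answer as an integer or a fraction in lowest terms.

Row minima are -3 and -5, so the attacker's maximin is -3; column maxima are 21 and 13, so the defender's minimax is 13. These differ, so the equilibrium is in mixed strategies.
Let the attacker play target 1 with probability p. The defender is indifferent when 21p − 5(1−p) = −3p + 13(1−p), giving p = 3/7.
Let the defender play guard 1 with probability q. The attacker is indifferent when 21q − 3(1−q) = −5q + 13(1−q), giving q = 8/21.
The value is 21·(8/21) + (-3)·(13/21) = 43/7.

43/7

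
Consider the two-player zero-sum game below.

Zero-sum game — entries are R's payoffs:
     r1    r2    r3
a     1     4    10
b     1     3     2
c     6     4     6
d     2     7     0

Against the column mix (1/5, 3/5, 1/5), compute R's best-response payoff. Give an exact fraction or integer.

a: (1)·(1/5) + (4)·(3/5) + (10)·(1/5) = 23/5.
b: (1)·(1/5) + (3)·(3/5) + (2)·(1/5) = 12/5.
c: (6)·(1/5) + (4)·(3/5) + (6)·(1/5) = 24/5.
d: (2)·(1/5) + (7)·(3/5) + (0)·(1/5) = 23/5.
The best pure response is c with expected payoff 24/5.

24/5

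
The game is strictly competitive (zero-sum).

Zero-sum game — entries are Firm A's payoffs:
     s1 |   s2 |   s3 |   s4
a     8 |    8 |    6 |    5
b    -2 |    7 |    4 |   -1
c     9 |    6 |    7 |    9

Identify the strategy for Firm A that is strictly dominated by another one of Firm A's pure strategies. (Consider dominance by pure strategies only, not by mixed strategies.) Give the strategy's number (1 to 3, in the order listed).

2

Compare b with a: 8 > -2, 8 > 7, 6 > 4, 5 > -1.
So a strictly dominates b for Firm A; b is strictly dominated.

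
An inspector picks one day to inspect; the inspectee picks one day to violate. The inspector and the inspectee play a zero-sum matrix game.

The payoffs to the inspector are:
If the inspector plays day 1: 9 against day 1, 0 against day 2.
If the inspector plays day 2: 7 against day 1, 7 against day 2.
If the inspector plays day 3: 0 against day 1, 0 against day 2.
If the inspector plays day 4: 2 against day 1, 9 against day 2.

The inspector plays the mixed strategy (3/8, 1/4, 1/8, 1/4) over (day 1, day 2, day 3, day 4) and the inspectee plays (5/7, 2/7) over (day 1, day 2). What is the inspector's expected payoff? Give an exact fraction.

289/56

Against (5/7, 2/7), each row's expected payoff is day 1: 45/7; day 2: 7; day 3: 0; day 4: 4.
Taking the (3/8, 1/4, 1/8, 1/4)-weighted average: (3/8)·(45/7) + (1/4)·(7) + (1/8)·(0) + (1/4)·(4) = 289/56.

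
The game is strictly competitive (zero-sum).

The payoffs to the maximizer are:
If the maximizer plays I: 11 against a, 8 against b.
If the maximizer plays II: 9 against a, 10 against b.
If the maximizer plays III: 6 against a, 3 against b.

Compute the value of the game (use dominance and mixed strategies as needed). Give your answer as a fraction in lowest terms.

Row III is strictly dominated by row I, so the maximizer never plays it.
The remaining 2×2 game on (I, II) × (a, b) has no saddle point. Let the maximizer play I with probability p; indifference gives 11p + 9(1−p) = 8p + 10(1−p), so p = 1/4.
Similarly the minimizer's optimal q on a is 1/2, and the value is 11·(1/2) + (8)·(1/2) = 19/2.

19/2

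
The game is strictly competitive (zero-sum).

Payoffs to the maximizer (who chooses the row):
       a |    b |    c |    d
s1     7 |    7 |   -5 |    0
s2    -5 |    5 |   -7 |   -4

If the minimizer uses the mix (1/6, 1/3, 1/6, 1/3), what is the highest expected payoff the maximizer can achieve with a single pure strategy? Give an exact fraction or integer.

8/3

s1: (7)·(1/6) + (7)·(1/3) + (-5)·(1/6) + (0)·(1/3) = 8/3.
s2: (-5)·(1/6) + (5)·(1/3) + (-7)·(1/6) + (-4)·(1/3) = -5/3.
The best pure response is s1 with expected payoff 8/3.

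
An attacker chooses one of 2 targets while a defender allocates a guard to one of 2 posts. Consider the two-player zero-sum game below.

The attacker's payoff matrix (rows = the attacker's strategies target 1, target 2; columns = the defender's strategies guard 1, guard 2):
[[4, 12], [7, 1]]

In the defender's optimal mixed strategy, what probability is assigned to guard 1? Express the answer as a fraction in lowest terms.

Row minima are 4 and 1, so the attacker's maximin is 4; column maxima are 7 and 12, so the defender's minimax is 7. These differ, so the equilibrium is in mixed strategies.
Let the defender play guard 1 with probability q. The attacker is indifferent when 4q + 12(1−q) = 7q + (1−q), giving q = 11/14.

11/14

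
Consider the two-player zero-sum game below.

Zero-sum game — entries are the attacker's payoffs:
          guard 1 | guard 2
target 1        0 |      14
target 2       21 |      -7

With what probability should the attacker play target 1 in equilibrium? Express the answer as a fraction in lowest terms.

Row minima are 0 and -7, so the attacker's maximin is 0; column maxima are 21 and 14, so the defender's minimax is 14. These differ, so the equilibrium is in mixed strategies.
Let the attacker play target 1 with probability p. The defender is indifferent when 21(1−p) = 14p − 7(1−p), giving p = 2/3.

2/3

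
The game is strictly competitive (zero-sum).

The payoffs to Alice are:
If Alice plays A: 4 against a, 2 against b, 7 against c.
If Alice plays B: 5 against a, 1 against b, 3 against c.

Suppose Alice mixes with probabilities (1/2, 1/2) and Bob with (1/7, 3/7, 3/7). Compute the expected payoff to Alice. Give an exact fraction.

Against (1/7, 3/7, 3/7), each row's expected payoff is A: 31/7; B: 17/7.
Taking the (1/2, 1/2)-weighted average: (1/2)·(31/7) + (1/2)·(17/7) = 24/7.

24/7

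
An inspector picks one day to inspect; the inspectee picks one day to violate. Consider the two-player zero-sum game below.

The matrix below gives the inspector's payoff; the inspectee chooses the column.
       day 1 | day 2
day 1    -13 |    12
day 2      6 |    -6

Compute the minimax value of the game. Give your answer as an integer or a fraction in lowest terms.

Row minima are -13 and -6, so the inspector's maximin is -6; column maxima are 6 and 12, so the inspectee's minimax is 6. These differ, so the equilibrium is in mixed strategies.
Let the inspector play day 1 with probability p. The inspectee is indifferent when −13p + 6(1−p) = 12p − 6(1−p), giving p = 12/37.
Let the inspectee play day 1 with probability q. The inspector is indifferent when −13q + 12(1−q) = 6q − 6(1−q), giving q = 18/37.
The value is -13·(18/37) + (12)·(19/37) = -6/37.

-6/37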